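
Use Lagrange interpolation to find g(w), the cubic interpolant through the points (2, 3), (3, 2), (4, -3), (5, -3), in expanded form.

g(w) = (3/2)w^3 - (31/2)w^2 + 48w - 43

Build the Lagrange basis polynomials:
L_0(w) = (w - 3)(w - 4)(w - 5) / [-6] = -(1/6)w^3 + 2w^2 - (47/6)w + 10
L_1(w) = (w - 2)(w - 4)(w - 5) / [2] = (1/2)w^3 - (11/2)w^2 + 19w - 20
L_2(w) = (w - 2)(w - 3)(w - 5) / [-2] = -(1/2)w^3 + 5w^2 - (31/2)w + 15
L_3(w) = (w - 2)(w - 3)(w - 4) / [6] = (1/6)w^3 - (3/2)w^2 + (13/3)w - 4
g(w) = 3·L_0 + 2·L_1 + (-3)·L_2 + (-3)·L_3
  3·L_0(w) = -(1/2)w^3 + 6w^2 - (47/2)w + 30
  2·L_1(w) = w^3 - 11w^2 + 38w - 40
  (-3)·L_2(w) = (3/2)w^3 - 15w^2 + (93/2)w - 45
  (-3)·L_3(w) = -(1/2)w^3 + (9/2)w^2 - 13w + 12
Adding term by term: (3/2)w^3 - (31/2)w^2 + 48w - 43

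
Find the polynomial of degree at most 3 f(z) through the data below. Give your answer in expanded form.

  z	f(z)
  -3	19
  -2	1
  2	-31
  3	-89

L_0(z) = (z + 2)(z - 2)(z - 3) / [-30] = -(1/30)z^3 + (1/10)z^2 + (2/15)z - 2/5
L_1(z) = (z + 3)(z - 2)(z - 3) / [20] = (1/20)z^3 - (1/10)z^2 - (9/20)z + 9/10
L_2(z) = (z + 3)(z + 2)(z - 3) / [-20] = -(1/20)z^3 - (1/10)z^2 + (9/20)z + 9/10
L_3(z) = (z + 3)(z + 2)(z - 2) / [30] = (1/30)z^3 + (1/10)z^2 - (2/15)z - 2/5
f(z) = 19·L_0 + 1·L_1 + (-31)·L_2 + (-89)·L_3
  19·L_0(z) = -(19/30)z^3 + (19/10)z^2 + (38/15)z - 38/5
  1·L_1(z) = (1/20)z^3 - (1/10)z^2 - (9/20)z + 9/10
  (-31)·L_2(z) = (31/20)z^3 + (31/10)z^2 - (279/20)z - 279/10
  (-89)·L_3(z) = -(89/30)z^3 - (89/10)z^2 + (178/15)z + 178/5
Adding term by term: -2z^3 - 4z^2 + 1

f(z) = -2z^3 - 4z^2 + 1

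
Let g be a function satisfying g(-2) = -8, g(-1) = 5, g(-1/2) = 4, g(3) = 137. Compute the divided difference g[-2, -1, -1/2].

-10

g[-2,-1] = (5 - (-8)) / (-1 - (-2)) = 13
g[-1,-1/2] = (4 - 5) / (-1/2 - (-1)) = -2
g[-2,-1,-1/2] = (-2 - 13) / (-1/2 - (-2)) = -10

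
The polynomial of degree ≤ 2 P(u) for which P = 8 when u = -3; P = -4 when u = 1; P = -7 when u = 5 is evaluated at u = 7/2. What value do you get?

L_0(7/2) = (5/2)·(-3/2)/[(-4)·(-8)] = -15/128
L_1(7/2) = (13/2)·(-3/2)/[(4)·(-4)] = 39/64
L_2(7/2) = (13/2)·(5/2)/[(8)·(4)] = 65/128
Sum: 8·(-15/128) + (-4)·(39/64) + (-7)·(65/128) = -887/128

-887/128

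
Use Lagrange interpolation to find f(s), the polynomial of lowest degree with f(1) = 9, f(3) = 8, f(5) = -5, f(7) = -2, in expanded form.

Build the Lagrange basis polynomials:
L_0(s) = (s - 3)(s - 5)(s - 7) / [-48] = -(1/48)s^3 + (5/16)s^2 - (71/48)s + 35/16
L_1(s) = (s - 1)(s - 5)(s - 7) / [16] = (1/16)s^3 - (13/16)s^2 + (47/16)s - 35/16
L_2(s) = (s - 1)(s - 3)(s - 7) / [-16] = -(1/16)s^3 + (11/16)s^2 - (31/16)s + 21/16
L_3(s) = (s - 1)(s - 3)(s - 5) / [48] = (1/48)s^3 - (3/16)s^2 + (23/48)s - 5/16
f(s) = 9·L_0 + 8·L_1 + (-5)·L_2 + (-2)·L_3
  9·L_0(s) = -(3/16)s^3 + (45/16)s^2 - (213/16)s + 315/16
  8·L_1(s) = (1/2)s^3 - (13/2)s^2 + (47/2)s - 35/2
  (-5)·L_2(s) = (5/16)s^3 - (55/16)s^2 + (155/16)s - 105/16
  (-2)·L_3(s) = -(1/24)s^3 + (3/8)s^2 - (23/24)s + 5/8
Adding term by term: (7/12)s^3 - (27/4)s^2 + (227/12)s - 15/4

f(s) = (7/12)s^3 - (27/4)s^2 + (227/12)s - 15/4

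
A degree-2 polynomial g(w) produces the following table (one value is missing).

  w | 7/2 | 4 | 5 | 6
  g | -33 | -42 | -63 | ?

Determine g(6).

The 3 known values determine g uniquely (degree ≤ 2).
L_0(6) = (2)·(1)/[(-1/2)·(-3/2)] = 8/3
L_1(6) = (5/2)·(1)/[(1/2)·(-1)] = -5
L_2(6) = (5/2)·(2)/[(3/2)·(1)] = 10/3
Sum: (-33)·(8/3) + (-42)·(-5) + (-63)·(10/3) = -88

-88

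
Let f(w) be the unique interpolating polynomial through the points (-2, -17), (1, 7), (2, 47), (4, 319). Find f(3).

L_0(3) = (2)·(1)·(-1)/[(-3)·(-4)·(-6)] = 1/36
L_1(3) = (5)·(1)·(-1)/[(3)·(-1)·(-3)] = -5/9
L_2(3) = (5)·(2)·(-1)/[(4)·(1)·(-2)] = 5/4
L_3(3) = (5)·(2)·(1)/[(6)·(3)·(2)] = 5/18
Sum: (-17)·(1/36) + 7·(-5/9) + 47·(5/4) + 319·(5/18) = 143

143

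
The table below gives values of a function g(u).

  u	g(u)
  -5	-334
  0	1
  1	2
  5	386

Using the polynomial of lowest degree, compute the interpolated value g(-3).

Evaluate each Lagrange basis at u = -3:
L_0(-3) = (-3)·(-4)·(-8)/[(-5)·(-6)·(-10)] = 8/25
L_1(-3) = (2)·(-4)·(-8)/[(5)·(-1)·(-5)] = 64/25
L_2(-3) = (2)·(-3)·(-8)/[(6)·(1)·(-4)] = -2
L_3(-3) = (2)·(-3)·(-4)/[(10)·(5)·(4)] = 3/25
Sum: (-334)·(8/25) + 1·(64/25) + 2·(-2) + 386·(3/25) = -62

-62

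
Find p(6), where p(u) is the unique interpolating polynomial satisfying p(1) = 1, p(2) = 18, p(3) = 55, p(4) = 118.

346

L_0(6) = (4)·(3)·(2)/[(-1)·(-2)·(-3)] = -4
L_1(6) = (5)·(3)·(2)/[(1)·(-1)·(-2)] = 15
L_2(6) = (5)·(4)·(2)/[(2)·(1)·(-1)] = -20
L_3(6) = (5)·(4)·(3)/[(3)·(2)·(1)] = 10
Sum: 1·(-4) + 18·(15) + 55·(-20) + 118·(10) = 346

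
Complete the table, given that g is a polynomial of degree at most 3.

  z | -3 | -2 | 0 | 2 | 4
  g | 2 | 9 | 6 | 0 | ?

The 4 known values determine g uniquely (degree ≤ 3).
Evaluate each Lagrange basis at z = 4:
L_0(4) = (6)·(4)·(2)/[(-1)·(-3)·(-5)] = -16/5
L_1(4) = (7)·(4)·(2)/[(1)·(-2)·(-4)] = 7
L_2(4) = (7)·(6)·(2)/[(3)·(2)·(-2)] = -7
L_3(4) = (7)·(6)·(4)/[(5)·(4)·(2)] = 21/5
Sum: 2·(-16/5) + 9·(7) + 6·(-7) + 0 = 73/5

73/5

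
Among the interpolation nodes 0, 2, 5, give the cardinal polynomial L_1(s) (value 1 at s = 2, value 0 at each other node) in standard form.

L_1(s) = s(s - 5) / [(2)·(-3)]
       = (s^2 - 5s) / (-6)

L_1(s) = -(1/6)s^2 + (5/6)s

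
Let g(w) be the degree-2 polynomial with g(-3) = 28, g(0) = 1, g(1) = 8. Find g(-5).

Evaluate each Lagrange basis at w = -5:
L_0(-5) = (-5)·(-6)/[(-3)·(-4)] = 5/2
L_1(-5) = (-2)·(-6)/[(3)·(-1)] = -4
L_2(-5) = (-2)·(-5)/[(4)·(1)] = 5/2
Sum: 28·(5/2) + 1·(-4) + 8·(5/2) = 86

86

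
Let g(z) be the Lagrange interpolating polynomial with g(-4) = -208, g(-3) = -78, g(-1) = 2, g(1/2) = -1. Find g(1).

L_0(1) = (4)·(2)·(1/2)/[(-1)·(-3)·(-9/2)] = -8/27
L_1(1) = (5)·(2)·(1/2)/[(1)·(-2)·(-7/2)] = 5/7
L_2(1) = (5)·(4)·(1/2)/[(3)·(2)·(-3/2)] = -10/9
L_3(1) = (5)·(4)·(2)/[(9/2)·(7/2)·(3/2)] = 320/189
Sum: (-208)·(-8/27) + (-78)·(5/7) + 2·(-10/9) + (-1)·(320/189) = 2

2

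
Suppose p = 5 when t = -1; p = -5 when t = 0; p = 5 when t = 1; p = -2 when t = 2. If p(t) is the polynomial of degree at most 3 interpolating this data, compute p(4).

-215

L_0(4) = (4)·(3)·(2)/[(-1)·(-2)·(-3)] = -4
L_1(4) = (5)·(3)·(2)/[(1)·(-1)·(-2)] = 15
L_2(4) = (5)·(4)·(2)/[(2)·(1)·(-1)] = -20
L_3(4) = (5)·(4)·(3)/[(3)·(2)·(1)] = 10
Sum: 5·(-4) + (-5)·(15) + 5·(-20) + (-2)·(10) = -215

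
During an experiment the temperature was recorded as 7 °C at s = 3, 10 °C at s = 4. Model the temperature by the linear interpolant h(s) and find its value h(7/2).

17/2

L_0(7/2) = (-1/2)/[(-1)] = 1/2
L_1(7/2) = (1/2)/[(1)] = 1/2
Sum: 7·(1/2) + 10·(1/2) = 17/2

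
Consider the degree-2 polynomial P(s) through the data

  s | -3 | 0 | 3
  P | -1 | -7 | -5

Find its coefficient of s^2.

Build the Lagrange basis polynomials:
L_0(s) = s(s - 3) / [18] = (1/18)s^2 - (1/6)s
L_1(s) = (s + 3)(s - 3) / [-9] = -(1/9)s^2 + 1
L_2(s) = (s + 3)s / [18] = (1/18)s^2 + (1/6)s
P(s) = (-1)·L_0 + (-7)·L_1 + (-5)·L_2
Only the coefficient of s^2 is needed; take it from each L_i and combine:
(-1)·(1/18) + (-7)·(-1/9) + (-5)·(1/18) = 4/9

4/9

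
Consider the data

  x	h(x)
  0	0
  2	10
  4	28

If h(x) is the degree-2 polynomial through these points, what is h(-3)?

Evaluate each Lagrange basis at x = -3:
L_0(-3) = (-5)·(-7)/[(-2)·(-4)] = 35/8
L_1(-3) = (-3)·(-7)/[(2)·(-2)] = -21/4
L_2(-3) = (-3)·(-5)/[(4)·(2)] = 15/8
Sum: 0 + 10·(-21/4) + 28·(15/8) = 0

0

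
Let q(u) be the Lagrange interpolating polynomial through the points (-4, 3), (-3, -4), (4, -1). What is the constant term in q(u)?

-97/7

L_0(u) = (u + 3)(u - 4) / [8] = (1/8)u^2 - (1/8)u - 3/2
L_1(u) = (u + 4)(u - 4) / [-7] = -(1/7)u^2 + 16/7
L_2(u) = (u + 4)(u + 3) / [56] = (1/56)u^2 + (1/8)u + 3/14
q(u) = 3·L_0 + (-4)·L_1 + (-1)·L_2
Only the constant term is needed; take it from each L_i and combine:
3·(-3/2) + (-4)·(16/7) + (-1)·(3/14) = -97/7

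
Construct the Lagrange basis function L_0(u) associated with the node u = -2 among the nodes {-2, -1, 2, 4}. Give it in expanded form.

L_0(u) = (u + 1)(u - 2)(u - 4) / [(-1)·(-4)·(-6)]
       = (u^3 - 5u^2 + 2u + 8) / (-24)

L_0(u) = -(1/24)u^3 + (5/24)u^2 - (1/12)u - 1/3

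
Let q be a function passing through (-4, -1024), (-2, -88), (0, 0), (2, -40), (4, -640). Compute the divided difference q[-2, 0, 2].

q[-2,0] = (0 - (-88)) / (0 - (-2)) = 44
q[0,2] = (-40 - 0) / (2 - 0) = -20
q[-2,0,2] = (-20 - 44) / (2 - (-2)) = -16

-16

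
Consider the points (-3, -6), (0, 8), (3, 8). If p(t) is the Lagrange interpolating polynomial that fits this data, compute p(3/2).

Evaluate each Lagrange basis at t = 3/2:
L_0(3/2) = (3/2)·(-3/2)/[(-3)·(-6)] = -1/8
L_1(3/2) = (9/2)·(-3/2)/[(3)·(-3)] = 3/4
L_2(3/2) = (9/2)·(3/2)/[(6)·(3)] = 3/8
Sum: (-6)·(-1/8) + 8·(3/4) + 8·(3/8) = 39/4

39/4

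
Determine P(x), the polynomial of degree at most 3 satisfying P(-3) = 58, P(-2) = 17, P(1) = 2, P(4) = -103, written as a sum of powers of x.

L_0(x) = (x + 2)(x - 1)(x - 4) / [-28] = -(1/28)x^3 + (3/28)x^2 + (3/14)x - 2/7
L_1(x) = (x + 3)(x - 1)(x - 4) / [18] = (1/18)x^3 - (1/9)x^2 - (11/18)x + 2/3
L_2(x) = (x + 3)(x + 2)(x - 4) / [-36] = -(1/36)x^3 - (1/36)x^2 + (7/18)x + 2/3
L_3(x) = (x + 3)(x + 2)(x - 1) / [126] = (1/126)x^3 + (2/63)x^2 + (1/126)x - 1/21
P(x) = 58·L_0 + 17·L_1 + 2·L_2 + (-103)·L_3
  58·L_0(x) = -(29/14)x^3 + (87/14)x^2 + (87/7)x - 116/7
  17·L_1(x) = (17/18)x^3 - (17/9)x^2 - (187/18)x + 34/3
  2·L_2(x) = -(1/18)x^3 - (1/18)x^2 + (7/9)x + 4/3
  (-103)·L_3(x) = -(103/126)x^3 - (206/63)x^2 - (103/126)x + 103/21
Adding term by term: -2x^3 + x^2 + 2x + 1

P(x) = -2x^3 + x^2 + 2x + 1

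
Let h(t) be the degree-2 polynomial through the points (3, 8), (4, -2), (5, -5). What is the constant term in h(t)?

Build the Lagrange basis polynomials:
L_0(t) = (t - 4)(t - 5) / [2] = (1/2)t^2 - (9/2)t + 10
L_1(t) = (t - 3)(t - 5) / [-1] = -t^2 + 8t - 15
L_2(t) = (t - 3)(t - 4) / [2] = (1/2)t^2 - (7/2)t + 6
h(t) = 8·L_0 + (-2)·L_1 + (-5)·L_2
Only the constant term is needed; take it from each L_i and combine:
8·(10) + (-2)·(-15) + (-5)·(6) = 80

80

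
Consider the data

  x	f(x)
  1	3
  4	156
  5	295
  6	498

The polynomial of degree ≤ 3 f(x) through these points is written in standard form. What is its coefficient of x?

L_0(x) = (x - 4)(x - 5)(x - 6) / [-60] = -(1/60)x^3 + (1/4)x^2 - (37/30)x + 2
L_1(x) = (x - 1)(x - 5)(x - 6) / [6] = (1/6)x^3 - 2x^2 + (41/6)x - 5
L_2(x) = (x - 1)(x - 4)(x - 6) / [-4] = -(1/4)x^3 + (11/4)x^2 - (17/2)x + 6
L_3(x) = (x - 1)(x - 4)(x - 5) / [10] = (1/10)x^3 - x^2 + (29/10)x - 2
f(x) = 3·L_0 + 156·L_1 + 295·L_2 + 498·L_3
Only the coefficient of x is needed; take it from each L_i and combine:
3·(-37/30) + 156·(41/6) + 295·(-17/2) + 498·(29/10) = -1

-1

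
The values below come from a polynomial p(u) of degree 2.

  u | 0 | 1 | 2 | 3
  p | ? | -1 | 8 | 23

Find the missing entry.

The 3 known values determine p uniquely (degree ≤ 2).
L_0(0) = (-2)·(-3)/[(-1)·(-2)] = 3
L_1(0) = (-1)·(-3)/[(1)·(-1)] = -3
L_2(0) = (-1)·(-2)/[(2)·(1)] = 1
Sum: (-1)·(3) + 8·(-3) + 23·(1) = -4

-4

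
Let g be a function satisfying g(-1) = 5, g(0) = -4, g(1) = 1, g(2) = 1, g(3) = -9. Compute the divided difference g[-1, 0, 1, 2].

-19/6

g[-1,0] = (-4 - 5) / (0 - (-1)) = -9
g[0,1] = (1 - (-4)) / (1 - 0) = 5
g[1,2] = (1 - 1) / (2 - 1) = 0
g[-1,0,1] = (5 - (-9)) / (1 - (-1)) = 7
g[0,1,2] = (0 - 5) / (2 - 0) = -5/2
g[-1,0,1,2] = (-5/2 - 7) / (2 - (-1)) = -19/6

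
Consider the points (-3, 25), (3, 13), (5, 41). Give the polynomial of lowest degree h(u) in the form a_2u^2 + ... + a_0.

Build the Lagrange basis polynomials:
L_0(u) = (u - 3)(u - 5) / [48] = (1/48)u^2 - (1/6)u + 5/16
L_1(u) = (u + 3)(u - 5) / [-12] = -(1/12)u^2 + (1/6)u + 5/4
L_2(u) = (u + 3)(u - 3) / [16] = (1/16)u^2 - 9/16
h(u) = 25·L_0 + 13·L_1 + 41·L_2
  25·L_0(u) = (25/48)u^2 - (25/6)u + 125/16
  13·L_1(u) = -(13/12)u^2 + (13/6)u + 65/4
  41·L_2(u) = (41/16)u^2 - 369/16
Adding term by term: 2u^2 - 2u + 1

h(u) = 2u^2 - 2u + 1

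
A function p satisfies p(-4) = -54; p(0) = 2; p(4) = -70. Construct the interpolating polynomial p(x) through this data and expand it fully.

p(x) = -4x^2 - 2x + 2

Build the Lagrange basis polynomials:
L_0(x) = x(x - 4) / [32] = (1/32)x^2 - (1/8)x
L_1(x) = (x + 4)(x - 4) / [-16] = -(1/16)x^2 + 1
L_2(x) = (x + 4)x / [32] = (1/32)x^2 + (1/8)x
p(x) = (-54)·L_0 + 2·L_1 + (-70)·L_2
  (-54)·L_0(x) = -(27/16)x^2 + (27/4)x
  2·L_1(x) = -(1/8)x^2 + 2
  (-70)·L_2(x) = -(35/16)x^2 - (35/4)x
Adding term by term: -4x^2 - 2x + 2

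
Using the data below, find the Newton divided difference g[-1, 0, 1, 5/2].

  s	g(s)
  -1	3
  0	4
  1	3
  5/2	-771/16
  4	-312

-7/2

g[-1,0] = (4 - 3) / (0 - (-1)) = 1
g[0,1] = (3 - 4) / (1 - 0) = -1
g[1,5/2] = (-771/16 - 3) / (5/2 - 1) = -273/8
g[-1,0,1] = (-1 - 1) / (1 - (-1)) = -1
g[0,1,5/2] = (-273/8 - (-1)) / (5/2 - 0) = -53/4
g[-1,0,1,5/2] = (-53/4 - (-1)) / (5/2 - (-1)) = -7/2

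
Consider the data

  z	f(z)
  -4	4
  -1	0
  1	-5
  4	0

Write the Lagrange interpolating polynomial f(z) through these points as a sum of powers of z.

f(z) = (2/15)z^3 + (3/10)z^2 - (79/30)z - 14/5

Build the Lagrange basis polynomials:
L_0(z) = (z + 1)(z - 1)(z - 4) / [-120] = -(1/120)z^3 + (1/30)z^2 + (1/120)z - 1/30
L_1(z) = (z + 4)(z - 1)(z - 4) / [30] = (1/30)z^3 - (1/30)z^2 - (8/15)z + 8/15
L_2(z) = (z + 4)(z + 1)(z - 4) / [-30] = -(1/30)z^3 - (1/30)z^2 + (8/15)z + 8/15
L_3(z) = (z + 4)(z + 1)(z - 1) / [120] = (1/120)z^3 + (1/30)z^2 - (1/120)z - 1/30
f(z) = 4·L_0 + 0·L_1 + (-5)·L_2 + 0·L_3
  4·L_0(z) = -(1/30)z^3 + (2/15)z^2 + (1/30)z - 2/15
  0·L_1(z) = 0
  (-5)·L_2(z) = (1/6)z^3 + (1/6)z^2 - (8/3)z - 8/3
  0·L_3(z) = 0
Adding term by term: (2/15)z^3 + (3/10)z^2 - (79/30)z - 14/5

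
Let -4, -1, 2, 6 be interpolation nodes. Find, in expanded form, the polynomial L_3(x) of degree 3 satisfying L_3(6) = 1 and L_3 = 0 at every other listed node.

L_3(x) = (1/280)x^3 + (3/280)x^2 - (3/140)x - 1/35

L_3(x) = (x + 4)(x + 1)(x - 2) / [(10)·(7)·(4)]
       = (x^3 + 3x^2 - 6x - 8) / (280)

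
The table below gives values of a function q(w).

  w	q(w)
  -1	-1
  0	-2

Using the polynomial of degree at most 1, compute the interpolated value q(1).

L_0(1) = (1)/[(-1)] = -1
L_1(1) = (2)/[(1)] = 2
Sum: (-1)·(-1) + (-2)·(2) = -3

-3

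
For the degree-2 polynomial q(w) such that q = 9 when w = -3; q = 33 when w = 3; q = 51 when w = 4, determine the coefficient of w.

Build the Lagrange basis polynomials:
L_0(w) = (w - 3)(w - 4) / [42] = (1/42)w^2 - (1/6)w + 2/7
L_1(w) = (w + 3)(w - 4) / [-6] = -(1/6)w^2 + (1/6)w + 2
L_2(w) = (w + 3)(w - 3) / [7] = (1/7)w^2 - 9/7
q(w) = 9·L_0 + 33·L_1 + 51·L_2
Only the coefficient of w is needed; take it from each L_i and combine:
9·(-1/6) + 33·(1/6) + 51·(0) = 4

4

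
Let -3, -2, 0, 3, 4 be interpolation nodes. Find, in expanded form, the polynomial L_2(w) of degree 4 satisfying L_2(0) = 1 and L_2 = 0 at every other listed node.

L_2(w) = (1/72)w^4 - (1/36)w^3 - (17/72)w^2 + (1/4)w + 1

L_2(w) = (w + 3)(w + 2)(w - 3)(w - 4) / [(3)·(2)·(-3)·(-4)]
       = (w^4 - 2w^3 - 17w^2 + 18w + 72) / (72)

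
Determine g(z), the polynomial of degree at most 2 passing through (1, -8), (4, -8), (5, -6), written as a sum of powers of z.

g(z) = (1/2)z^2 - (5/2)z - 6

L_0(z) = (z - 4)(z - 5) / [12] = (1/12)z^2 - (3/4)z + 5/3
L_1(z) = (z - 1)(z - 5) / [-3] = -(1/3)z^2 + 2z - 5/3
L_2(z) = (z - 1)(z - 4) / [4] = (1/4)z^2 - (5/4)z + 1
g(z) = (-8)·L_0 + (-8)·L_1 + (-6)·L_2
  (-8)·L_0(z) = -(2/3)z^2 + 6z - 40/3
  (-8)·L_1(z) = (8/3)z^2 - 16z + 40/3
  (-6)·L_2(z) = -(3/2)z^2 + (15/2)z - 6
Adding term by term: (1/2)z^2 - (5/2)z - 6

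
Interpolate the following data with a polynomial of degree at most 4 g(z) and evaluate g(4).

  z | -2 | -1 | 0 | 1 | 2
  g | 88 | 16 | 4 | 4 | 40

L_0(4) = (5)·(4)·(3)·(2)/[(-1)·(-2)·(-3)·(-4)] = 5
L_1(4) = (6)·(4)·(3)·(2)/[(1)·(-1)·(-2)·(-3)] = -24
L_2(4) = (6)·(5)·(3)·(2)/[(2)·(1)·(-1)·(-2)] = 45
L_3(4) = (6)·(5)·(4)·(2)/[(3)·(2)·(1)·(-1)] = -40
L_4(4) = (6)·(5)·(4)·(3)/[(4)·(3)·(2)·(1)] = 15
Sum: 88·(5) + 16·(-24) + 4·(45) + 4·(-40) + 40·(15) = 676

676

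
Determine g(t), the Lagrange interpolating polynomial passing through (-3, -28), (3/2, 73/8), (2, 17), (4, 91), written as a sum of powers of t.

g(t) = t^3 + t^2 + 3t - 1

L_0(t) = (t - 3/2)(t - 2)(t - 4) / [-315/2] = -(2/315)t^3 + (1/21)t^2 - (34/315)t + 8/105
L_1(t) = (t + 3)(t - 2)(t - 4) / [45/8] = (8/45)t^3 - (8/15)t^2 - (16/9)t + 64/15
L_2(t) = (t + 3)(t - 3/2)(t - 4) / [-5] = -(1/5)t^3 + (1/2)t^2 + (21/10)t - 18/5
L_3(t) = (t + 3)(t - 3/2)(t - 2) / [35] = (1/35)t^3 - (1/70)t^2 - (3/14)t + 9/35
g(t) = (-28)·L_0 + (73/8)·L_1 + 17·L_2 + 91·L_3
  (-28)·L_0(t) = (8/45)t^3 - (4/3)t^2 + (136/45)t - 32/15
  (73/8)·L_1(t) = (73/45)t^3 - (73/15)t^2 - (146/9)t + 584/15
  17·L_2(t) = -(17/5)t^3 + (17/2)t^2 + (357/10)t - 306/5
  91·L_3(t) = (13/5)t^3 - (13/10)t^2 - (39/2)t + 117/5
Adding term by term: t^3 + t^2 + 3t - 1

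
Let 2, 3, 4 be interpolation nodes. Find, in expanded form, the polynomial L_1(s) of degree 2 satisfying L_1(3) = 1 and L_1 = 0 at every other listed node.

L_1(s) = (s - 2)(s - 4) / [(1)·(-1)]
       = (s^2 - 6s + 8) / (-1)

L_1(s) = -s^2 + 6s - 8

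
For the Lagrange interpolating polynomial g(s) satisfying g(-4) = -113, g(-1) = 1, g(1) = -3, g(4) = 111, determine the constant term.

L_0(s) = (s + 1)(s - 1)(s - 4) / [-120] = -(1/120)s^3 + (1/30)s^2 + (1/120)s - 1/30
L_1(s) = (s + 4)(s - 1)(s - 4) / [30] = (1/30)s^3 - (1/30)s^2 - (8/15)s + 8/15
L_2(s) = (s + 4)(s + 1)(s - 4) / [-30] = -(1/30)s^3 - (1/30)s^2 + (8/15)s + 8/15
L_3(s) = (s + 4)(s + 1)(s - 1) / [120] = (1/120)s^3 + (1/30)s^2 - (1/120)s - 1/30
g(s) = (-113)·L_0 + 1·L_1 + (-3)·L_2 + 111·L_3
Only the constant term is needed; take it from each L_i and combine:
(-113)·(-1/30) + 1·(8/15) + (-3)·(8/15) + 111·(-1/30) = -1

-1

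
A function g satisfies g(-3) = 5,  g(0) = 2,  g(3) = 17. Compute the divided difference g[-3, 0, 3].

1

g[-3,0] = (2 - 5) / (0 - (-3)) = -1
g[0,3] = (17 - 2) / (3 - 0) = 5
g[-3,0,3] = (5 - (-1)) / (3 - (-3)) = 1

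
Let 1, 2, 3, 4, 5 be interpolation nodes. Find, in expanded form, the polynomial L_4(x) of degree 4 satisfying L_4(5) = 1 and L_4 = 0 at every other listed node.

L_4(x) = (x - 1)(x - 2)(x - 3)(x - 4) / [(4)·(3)·(2)·(1)]
       = (x^4 - 10x^3 + 35x^2 - 50x + 24) / (24)

L_4(x) = (1/24)x^4 - (5/12)x^3 + (35/24)x^2 - (25/12)x + 1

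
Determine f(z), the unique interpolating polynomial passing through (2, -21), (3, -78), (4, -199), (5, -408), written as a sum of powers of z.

f(z) = -4z^3 + 4z^2 - z - 3

L_0(z) = (z - 3)(z - 4)(z - 5) / [-6] = -(1/6)z^3 + 2z^2 - (47/6)z + 10
L_1(z) = (z - 2)(z - 4)(z - 5) / [2] = (1/2)z^3 - (11/2)z^2 + 19z - 20
L_2(z) = (z - 2)(z - 3)(z - 5) / [-2] = -(1/2)z^3 + 5z^2 - (31/2)z + 15
L_3(z) = (z - 2)(z - 3)(z - 4) / [6] = (1/6)z^3 - (3/2)z^2 + (13/3)z - 4
f(z) = (-21)·L_0 + (-78)·L_1 + (-199)·L_2 + (-408)·L_3
  (-21)·L_0(z) = (7/2)z^3 - 42z^2 + (329/2)z - 210
  (-78)·L_1(z) = -39z^3 + 429z^2 - 1482z + 1560
  (-199)·L_2(z) = (199/2)z^3 - 995z^2 + (6169/2)z - 2985
  (-408)·L_3(z) = -68z^3 + 612z^2 - 1768z + 1632
Adding term by term: -4z^3 + 4z^2 - z - 3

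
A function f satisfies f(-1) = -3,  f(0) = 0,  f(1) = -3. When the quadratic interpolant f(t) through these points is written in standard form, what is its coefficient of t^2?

Build the Lagrange basis polynomials:
L_0(t) = t(t - 1) / [2] = (1/2)t^2 - (1/2)t
L_1(t) = (t + 1)(t - 1) / [-1] = -t^2 + 1
L_2(t) = (t + 1)t / [2] = (1/2)t^2 + (1/2)t
f(t) = (-3)·L_0 + 0·L_1 + (-3)·L_2
Only the coefficient of t^2 is needed; take it from each L_i and combine:
(-3)·(1/2) + 0·(-1) + (-3)·(1/2) = -3

-3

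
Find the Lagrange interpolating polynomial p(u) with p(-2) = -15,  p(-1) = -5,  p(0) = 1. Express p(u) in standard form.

L_0(u) = (u + 1)u / [2] = (1/2)u^2 + (1/2)u
L_1(u) = (u + 2)u / [-1] = -u^2 - 2u
L_2(u) = (u + 2)(u + 1) / [2] = (1/2)u^2 + (3/2)u + 1
p(u) = (-15)·L_0 + (-5)·L_1 + 1·L_2
  (-15)·L_0(u) = -(15/2)u^2 - (15/2)u
  (-5)·L_1(u) = 5u^2 + 10u
  1·L_2(u) = (1/2)u^2 + (3/2)u + 1
Adding term by term: -2u^2 + 4u + 1

p(u) = -2u^2 + 4u + 1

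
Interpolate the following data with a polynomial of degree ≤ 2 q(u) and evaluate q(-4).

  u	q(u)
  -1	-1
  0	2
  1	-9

-94

L_0(-4) = (-4)·(-5)/[(-1)·(-2)] = 10
L_1(-4) = (-3)·(-5)/[(1)·(-1)] = -15
L_2(-4) = (-3)·(-4)/[(2)·(1)] = 6
Sum: (-1)·(10) + 2·(-15) + (-9)·(6) = -94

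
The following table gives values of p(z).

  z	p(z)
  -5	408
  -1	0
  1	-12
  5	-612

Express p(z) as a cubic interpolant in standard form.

p(z) = -4z^3 - 4z^2 - 2z - 2

Newton's divided differences:
p[-5,-1] = (0 - 408) / (-1 - (-5)) = -102
p[-1,1] = (-12 - 0) / (1 - (-1)) = -6
p[1,5] = (-612 - (-12)) / (5 - 1) = -150
p[-5,-1,1] = (-6 - (-102)) / (1 - (-5)) = 16
p[-1,1,5] = (-150 - (-6)) / (5 - (-1)) = -24
p[-5,-1,1,5] = (-24 - 16) / (5 - (-5)) = -4
p(z) = 408 + (-102)·(z + 5) + 16·(z + 5)(z + 1) + (-4)·(z + 5)(z + 1)(z - 1)
Expanding: p(z) = -4z^3 - 4z^2 - 2z - 2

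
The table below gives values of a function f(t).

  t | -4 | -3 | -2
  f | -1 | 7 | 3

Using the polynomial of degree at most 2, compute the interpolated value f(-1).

-13

L_0(-1) = (2)·(1)/[(-1)·(-2)] = 1
L_1(-1) = (3)·(1)/[(1)·(-1)] = -3
L_2(-1) = (3)·(2)/[(2)·(1)] = 3
Sum: (-1)·(1) + 7·(-3) + 3·(3) = -13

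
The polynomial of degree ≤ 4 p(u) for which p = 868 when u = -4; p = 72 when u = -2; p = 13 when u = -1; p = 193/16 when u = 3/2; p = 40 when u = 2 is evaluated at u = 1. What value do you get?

Evaluate each Lagrange basis at u = 1:
L_0(1) = (3)·(2)·(-1/2)·(-1)/[(-2)·(-3)·(-11/2)·(-6)] = 1/66
L_1(1) = (5)·(2)·(-1/2)·(-1)/[(2)·(-1)·(-7/2)·(-4)] = -5/28
L_2(1) = (5)·(3)·(-1/2)·(-1)/[(3)·(1)·(-5/2)·(-3)] = 1/3
L_3(1) = (5)·(3)·(2)·(-1)/[(11/2)·(7/2)·(5/2)·(-1/2)] = 96/77
L_4(1) = (5)·(3)·(2)·(-1/2)/[(6)·(4)·(3)·(1/2)] = -5/12
Sum: 868·(1/66) + 72·(-5/28) + 13·(1/3) + 193/16·(96/77) + 40·(-5/12) = 3

3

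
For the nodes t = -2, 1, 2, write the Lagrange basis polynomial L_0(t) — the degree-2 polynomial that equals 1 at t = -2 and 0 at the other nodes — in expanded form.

L_0(t) = (1/12)t^2 - (1/4)t + 1/6

L_0(t) = (t - 1)(t - 2) / [(-3)·(-4)]
       = (t^2 - 3t + 2) / (12)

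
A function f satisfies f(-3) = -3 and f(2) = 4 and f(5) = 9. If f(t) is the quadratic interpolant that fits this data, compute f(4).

109/15

Using Newton's divided-difference form:
f[-3,2] = (4 - (-3)) / (2 - (-3)) = 7/5
f[2,5] = (9 - 4) / (5 - 2) = 5/3
f[-3,2,5] = (5/3 - 7/5) / (5 - (-3)) = 1/30
f(4) = -3 + (7/5)·(7) + (1/30)·(7)·(2) = 109/15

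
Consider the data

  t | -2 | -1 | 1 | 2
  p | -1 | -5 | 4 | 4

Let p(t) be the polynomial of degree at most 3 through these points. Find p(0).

-7/6

Using Newton's divided-difference form:
p[-2,-1] = (-5 - (-1)) / (-1 - (-2)) = -4
p[-1,1] = (4 - (-5)) / (1 - (-1)) = 9/2
p[1,2] = (4 - 4) / (2 - 1) = 0
p[-2,-1,1] = (9/2 - (-4)) / (1 - (-2)) = 17/6
p[-1,1,2] = (0 - 9/2) / (2 - (-1)) = -3/2
p[-2,-1,1,2] = (-3/2 - 17/6) / (2 - (-2)) = -13/12
p(0) = -1 + (-4)·(2) + (17/6)·(2)·(1) + (-13/12)·(2)·(1)·(-1) = -7/6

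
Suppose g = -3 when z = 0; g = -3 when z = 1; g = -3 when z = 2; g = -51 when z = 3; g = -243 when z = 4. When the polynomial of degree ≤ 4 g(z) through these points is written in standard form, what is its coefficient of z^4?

-2

The leading coefficient equals the top divided difference g[0,1,2,3,4].
g[0,1] = (-3 - (-3)) / (1 - 0) = 0
g[1,2] = (-3 - (-3)) / (2 - 1) = 0
g[2,3] = (-51 - (-3)) / (3 - 2) = -48
g[3,4] = (-243 - (-51)) / (4 - 3) = -192
g[0,1,2] = (0 - 0) / (2 - 0) = 0
g[1,2,3] = (-48 - 0) / (3 - 1) = -24
g[2,3,4] = (-192 - (-48)) / (4 - 2) = -72
g[0,1,2,3] = (-24 - 0) / (3 - 0) = -8
g[1,2,3,4] = (-72 - (-24)) / (4 - 1) = -16
g[0,1,2,3,4] = (-16 - (-8)) / (4 - 0) = -2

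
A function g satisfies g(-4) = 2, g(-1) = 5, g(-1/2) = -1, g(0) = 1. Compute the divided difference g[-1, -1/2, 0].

g[-1,-1/2] = (-1 - 5) / (-1/2 - (-1)) = -12
g[-1/2,0] = (1 - (-1)) / (0 - (-1/2)) = 4
g[-1,-1/2,0] = (4 - (-12)) / (0 - (-1)) = 16

16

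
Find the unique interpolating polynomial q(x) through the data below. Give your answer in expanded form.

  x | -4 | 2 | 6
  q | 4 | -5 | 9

q(x) = (1/2)x^2 - (1/2)x - 6

Newton's divided differences:
q[-4,2] = (-5 - 4) / (2 - (-4)) = -3/2
q[2,6] = (9 - (-5)) / (6 - 2) = 7/2
q[-4,2,6] = (7/2 - (-3/2)) / (6 - (-4)) = 1/2
q(x) = 4 + (-3/2)·(x + 4) + (1/2)·(x + 4)(x - 2)
Expanding: q(x) = (1/2)x^2 - (1/2)x - 6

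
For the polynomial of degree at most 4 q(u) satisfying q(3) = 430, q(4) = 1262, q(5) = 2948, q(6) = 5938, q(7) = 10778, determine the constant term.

-2

Build the Lagrange basis polynomials:
L_0(u) = (u - 4)(u - 5)(u - 6)(u - 7) / [24] = (1/24)u^4 - (11/12)u^3 + (179/24)u^2 - (319/12)u + 35
L_1(u) = (u - 3)(u - 5)(u - 6)(u - 7) / [-6] = -(1/6)u^4 + (7/2)u^3 - (161/6)u^2 + (177/2)u - 105
L_2(u) = (u - 3)(u - 4)(u - 6)(u - 7) / [4] = (1/4)u^4 - 5u^3 + (145/4)u^2 - (225/2)u + 126
L_3(u) = (u - 3)(u - 4)(u - 5)(u - 7) / [-6] = -(1/6)u^4 + (19/6)u^3 - (131/6)u^2 + (389/6)u - 70
L_4(u) = (u - 3)(u - 4)(u - 5)(u - 6) / [24] = (1/24)u^4 - (3/4)u^3 + (119/24)u^2 - (57/4)u + 15
q(u) = 430·L_0 + 1262·L_1 + 2948·L_2 + 5938·L_3 + 10778·L_4
Only the constant term is needed; take it from each L_i and combine:
430·(35) + 1262·(-105) + 2948·(126) + 5938·(-70) + 10778·(15) = -2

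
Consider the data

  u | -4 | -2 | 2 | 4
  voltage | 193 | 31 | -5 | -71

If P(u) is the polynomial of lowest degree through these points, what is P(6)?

-297

L_0(6) = (8)·(4)·(2)/[(-2)·(-6)·(-8)] = -2/3
L_1(6) = (10)·(4)·(2)/[(2)·(-4)·(-6)] = 5/3
L_2(6) = (10)·(8)·(2)/[(6)·(4)·(-2)] = -10/3
L_3(6) = (10)·(8)·(4)/[(8)·(6)·(2)] = 10/3
Sum: 193·(-2/3) + 31·(5/3) + (-5)·(-10/3) + (-71)·(10/3) = -297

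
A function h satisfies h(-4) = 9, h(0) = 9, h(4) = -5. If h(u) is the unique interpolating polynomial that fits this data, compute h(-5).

109/16

Using Newton's divided-difference form:
h[-4,0] = (9 - 9) / (0 - (-4)) = 0
h[0,4] = (-5 - 9) / (4 - 0) = -7/2
h[-4,0,4] = (-7/2 - 0) / (4 - (-4)) = -7/16
h(-5) = 9 + 0·(-1) + (-7/16)·(-1)·(-5) = 109/16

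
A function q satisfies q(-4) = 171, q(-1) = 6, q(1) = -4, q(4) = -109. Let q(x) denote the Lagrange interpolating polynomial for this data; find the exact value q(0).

-1

Evaluate each Lagrange basis at x = 0:
L_0(0) = (1)·(-1)·(-4)/[(-3)·(-5)·(-8)] = -1/30
L_1(0) = (4)·(-1)·(-4)/[(3)·(-2)·(-5)] = 8/15
L_2(0) = (4)·(1)·(-4)/[(5)·(2)·(-3)] = 8/15
L_3(0) = (4)·(1)·(-1)/[(8)·(5)·(3)] = -1/30
Sum: 171·(-1/30) + 6·(8/15) + (-4)·(8/15) + (-109)·(-1/30) = -1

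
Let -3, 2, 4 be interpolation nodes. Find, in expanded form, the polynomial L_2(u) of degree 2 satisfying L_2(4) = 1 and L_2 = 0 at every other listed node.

L_2(u) = (u + 3)(u - 2) / [(7)·(2)]
       = (u^2 + u - 6) / (14)

L_2(u) = (1/14)u^2 + (1/14)u - 3/7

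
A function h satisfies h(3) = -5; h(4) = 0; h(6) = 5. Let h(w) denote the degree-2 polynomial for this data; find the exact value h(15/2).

35/8

Evaluate each Lagrange basis at w = 15/2:
L_0(15/2) = (7/2)·(3/2)/[(-1)·(-3)] = 7/4
L_1(15/2) = (9/2)·(3/2)/[(1)·(-2)] = -27/8
L_2(15/2) = (9/2)·(7/2)/[(3)·(2)] = 21/8
Sum: (-5)·(7/4) + 0 + 5·(21/8) = 35/8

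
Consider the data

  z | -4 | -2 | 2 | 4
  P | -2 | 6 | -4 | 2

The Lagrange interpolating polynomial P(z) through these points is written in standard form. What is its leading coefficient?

1/4

Build the Lagrange basis polynomials:
L_0(z) = (z + 2)(z - 2)(z - 4) / [-96] = -(1/96)z^3 + (1/24)z^2 + (1/24)z - 1/6
L_1(z) = (z + 4)(z - 2)(z - 4) / [48] = (1/48)z^3 - (1/24)z^2 - (1/3)z + 2/3
L_2(z) = (z + 4)(z + 2)(z - 4) / [-48] = -(1/48)z^3 - (1/24)z^2 + (1/3)z + 2/3
L_3(z) = (z + 4)(z + 2)(z - 2) / [96] = (1/96)z^3 + (1/24)z^2 - (1/24)z - 1/6
P(z) = (-2)·L_0 + 6·L_1 + (-4)·L_2 + 2·L_3
Only the coefficient of z^3 is needed; take it from each L_i and combine:
(-2)·(-1/96) + 6·(1/48) + (-4)·(-1/48) + 2·(1/96) = 1/4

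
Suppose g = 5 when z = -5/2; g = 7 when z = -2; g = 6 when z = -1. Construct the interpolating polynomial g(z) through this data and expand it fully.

Newton's divided differences:
g[-5/2,-2] = (7 - 5) / (-2 - (-5/2)) = 4
g[-2,-1] = (6 - 7) / (-1 - (-2)) = -1
g[-5/2,-2,-1] = (-1 - 4) / (-1 - (-5/2)) = -10/3
g(z) = 5 + 4·(z + 5/2) + (-10/3)·(z + 5/2)(z + 2)
Expanding: g(z) = -(10/3)z^2 - 11z - 5/3

g(z) = -(10/3)z^2 - 11z - 5/3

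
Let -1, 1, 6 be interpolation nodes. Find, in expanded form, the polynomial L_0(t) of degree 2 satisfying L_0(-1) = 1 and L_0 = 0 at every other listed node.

L_0(t) = (t - 1)(t - 6) / [(-2)·(-7)]
       = (t^2 - 7t + 6) / (14)

L_0(t) = (1/14)t^2 - (1/2)t + 3/7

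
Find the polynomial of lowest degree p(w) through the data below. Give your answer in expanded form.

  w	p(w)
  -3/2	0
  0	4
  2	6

p(w) = -(10/21)w^2 + (41/21)w + 4

Build the Lagrange basis polynomials:
L_0(w) = w(w - 2) / [21/4] = (4/21)w^2 - (8/21)w
L_1(w) = (w + 3/2)(w - 2) / [-3] = -(1/3)w^2 + (1/6)w + 1
L_2(w) = (w + 3/2)w / [7] = (1/7)w^2 + (3/14)w
p(w) = 0·L_0 + 4·L_1 + 6·L_2
  0·L_0(w) = 0
  4·L_1(w) = -(4/3)w^2 + (2/3)w + 4
  6·L_2(w) = (6/7)w^2 + (9/7)w
Adding term by term: -(10/21)w^2 + (41/21)w + 4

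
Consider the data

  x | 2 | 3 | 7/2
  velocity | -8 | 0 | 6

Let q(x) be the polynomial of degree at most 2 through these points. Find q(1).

-32/3

Evaluate each Lagrange basis at x = 1:
L_0(1) = (-2)·(-5/2)/[(-1)·(-3/2)] = 10/3
L_1(1) = (-1)·(-5/2)/[(1)·(-1/2)] = -5
L_2(1) = (-1)·(-2)/[(3/2)·(1/2)] = 8/3
Sum: (-8)·(10/3) + 0 + 6·(8/3) = -32/3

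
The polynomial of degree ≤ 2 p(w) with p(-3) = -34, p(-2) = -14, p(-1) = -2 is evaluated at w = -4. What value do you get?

-62

Evaluate each Lagrange basis at w = -4:
L_0(-4) = (-2)·(-3)/[(-1)·(-2)] = 3
L_1(-4) = (-1)·(-3)/[(1)·(-1)] = -3
L_2(-4) = (-1)·(-2)/[(2)·(1)] = 1
Sum: (-34)·(3) + (-14)·(-3) + (-2)·(1) = -62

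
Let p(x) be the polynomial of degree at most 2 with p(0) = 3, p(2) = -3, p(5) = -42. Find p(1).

2

Using Newton's divided-difference form:
p[0,2] = (-3 - 3) / (2 - 0) = -3
p[2,5] = (-42 - (-3)) / (5 - 2) = -13
p[0,2,5] = (-13 - (-3)) / (5 - 0) = -2
p(1) = 3 + (-3)·(1) + (-2)·(1)·(-1) = 2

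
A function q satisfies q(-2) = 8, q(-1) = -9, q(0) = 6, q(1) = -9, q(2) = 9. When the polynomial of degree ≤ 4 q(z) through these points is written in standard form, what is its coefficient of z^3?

1/12

Build the Lagrange basis polynomials:
L_0(z) = (z + 1)z(z - 1)(z - 2) / [24] = (1/24)z^4 - (1/12)z^3 - (1/24)z^2 + (1/12)z
L_1(z) = (z + 2)z(z - 1)(z - 2) / [-6] = -(1/6)z^4 + (1/6)z^3 + (2/3)z^2 - (2/3)z
L_2(z) = (z + 2)(z + 1)(z - 1)(z - 2) / [4] = (1/4)z^4 - (5/4)z^2 + 1
L_3(z) = (z + 2)(z + 1)z(z - 2) / [-6] = -(1/6)z^4 - (1/6)z^3 + (2/3)z^2 + (2/3)z
L_4(z) = (z + 2)(z + 1)z(z - 1) / [24] = (1/24)z^4 + (1/12)z^3 - (1/24)z^2 - (1/12)z
q(z) = 8·L_0 + (-9)·L_1 + 6·L_2 + (-9)·L_3 + 9·L_4
Only the coefficient of z^3 is needed; take it from each L_i and combine:
8·(-1/12) + (-9)·(1/6) + 6·(0) + (-9)·(-1/6) + 9·(1/12) = 1/12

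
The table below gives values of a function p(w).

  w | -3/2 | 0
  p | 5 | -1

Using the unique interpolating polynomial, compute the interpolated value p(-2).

Evaluate each Lagrange basis at w = -2:
L_0(-2) = (-2)/[(-3/2)] = 4/3
L_1(-2) = (-1/2)/[(3/2)] = -1/3
Sum: 5·(4/3) + (-1)·(-1/3) = 7

7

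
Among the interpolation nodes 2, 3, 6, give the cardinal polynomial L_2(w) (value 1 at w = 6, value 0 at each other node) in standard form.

L_2(w) = (w - 2)(w - 3) / [(4)·(3)]
       = (w^2 - 5w + 6) / (12)

L_2(w) = (1/12)w^2 - (5/12)w + 1/2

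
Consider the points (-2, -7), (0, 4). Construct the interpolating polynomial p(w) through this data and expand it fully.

p(w) = (11/2)w + 4

Build the Lagrange basis polynomials:
L_0(w) = w / [-2] = -(1/2)w
L_1(w) = (w + 2) / [2] = (1/2)w + 1
p(w) = (-7)·L_0 + 4·L_1
  (-7)·L_0(w) = (7/2)w
  4·L_1(w) = 2w + 4
Adding term by term: (11/2)w + 4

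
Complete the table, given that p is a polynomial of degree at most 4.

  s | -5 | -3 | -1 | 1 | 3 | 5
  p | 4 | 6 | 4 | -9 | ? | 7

-97/5

The 5 known values determine p uniquely (degree ≤ 4).
Evaluate each Lagrange basis at s = 3:
L_0(3) = (6)·(4)·(2)·(-2)/[(-2)·(-4)·(-6)·(-10)] = -1/5
L_1(3) = (8)·(4)·(2)·(-2)/[(2)·(-2)·(-4)·(-8)] = 1
L_2(3) = (8)·(6)·(2)·(-2)/[(4)·(2)·(-2)·(-6)] = -2
L_3(3) = (8)·(6)·(4)·(-2)/[(6)·(4)·(2)·(-4)] = 2
L_4(3) = (8)·(6)·(4)·(2)/[(10)·(8)·(6)·(4)] = 1/5
Sum: 4·(-1/5) + 6·(1) + 4·(-2) + (-9)·(2) + 7·(1/5) = -97/5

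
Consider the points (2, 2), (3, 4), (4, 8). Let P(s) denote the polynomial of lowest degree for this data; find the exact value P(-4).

Using Newton's divided-difference form:
P[2,3] = (4 - 2) / (3 - 2) = 2
P[3,4] = (8 - 4) / (4 - 3) = 4
P[2,3,4] = (4 - 2) / (4 - 2) = 1
P(-4) = 2 + 2·(-6) + 1·(-6)·(-7) = 32

32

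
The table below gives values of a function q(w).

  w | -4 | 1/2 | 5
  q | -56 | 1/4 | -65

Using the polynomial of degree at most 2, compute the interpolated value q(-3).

L_0(-3) = (-7/2)·(-8)/[(-9/2)·(-9)] = 56/81
L_1(-3) = (1)·(-8)/[(9/2)·(-9/2)] = 32/81
L_2(-3) = (1)·(-7/2)/[(9)·(9/2)] = -7/81
Sum: (-56)·(56/81) + 1/4·(32/81) + (-65)·(-7/81) = -33

-33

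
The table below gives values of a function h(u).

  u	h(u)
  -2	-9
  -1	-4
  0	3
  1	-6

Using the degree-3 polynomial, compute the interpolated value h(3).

Using Newton's divided-difference form:
h[-2,-1] = (-4 - (-9)) / (-1 - (-2)) = 5
h[-1,0] = (3 - (-4)) / (0 - (-1)) = 7
h[0,1] = (-6 - 3) / (1 - 0) = -9
h[-2,-1,0] = (7 - 5) / (0 - (-2)) = 1
h[-1,0,1] = (-9 - 7) / (1 - (-1)) = -8
h[-2,-1,0,1] = (-8 - 1) / (1 - (-2)) = -3
h(3) = -9 + 5·(5) + 1·(5)·(4) + (-3)·(5)·(4)·(3) = -144

-144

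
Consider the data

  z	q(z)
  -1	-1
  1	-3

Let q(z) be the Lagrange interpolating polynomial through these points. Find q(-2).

L_0(-2) = (-3)/[(-2)] = 3/2
L_1(-2) = (-1)/[(2)] = -1/2
Sum: (-1)·(3/2) + (-3)·(-1/2) = 0

0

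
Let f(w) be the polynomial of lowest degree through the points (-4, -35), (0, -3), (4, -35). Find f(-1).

-5

Evaluate each Lagrange basis at w = -1:
L_0(-1) = (-1)·(-5)/[(-4)·(-8)] = 5/32
L_1(-1) = (3)·(-5)/[(4)·(-4)] = 15/16
L_2(-1) = (3)·(-1)/[(8)·(4)] = -3/32
Sum: (-35)·(5/32) + (-3)·(15/16) + (-35)·(-3/32) = -5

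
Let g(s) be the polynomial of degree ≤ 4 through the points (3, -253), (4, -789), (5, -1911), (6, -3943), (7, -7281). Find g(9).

-19819

Evaluate each Lagrange basis at s = 9:
L_0(9) = (5)·(4)·(3)·(2)/[(-1)·(-2)·(-3)·(-4)] = 5
L_1(9) = (6)·(4)·(3)·(2)/[(1)·(-1)·(-2)·(-3)] = -24
L_2(9) = (6)·(5)·(3)·(2)/[(2)·(1)·(-1)·(-2)] = 45
L_3(9) = (6)·(5)·(4)·(2)/[(3)·(2)·(1)·(-1)] = -40
L_4(9) = (6)·(5)·(4)·(3)/[(4)·(3)·(2)·(1)] = 15
Sum: (-253)·(5) + (-789)·(-24) + (-1911)·(45) + (-3943)·(-40) + (-7281)·(15) = -19819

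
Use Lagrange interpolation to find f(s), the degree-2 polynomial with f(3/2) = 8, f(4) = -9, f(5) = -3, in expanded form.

L_0(s) = (s - 4)(s - 5) / [35/4] = (4/35)s^2 - (36/35)s + 16/7
L_1(s) = (s - 3/2)(s - 5) / [-5/2] = -(2/5)s^2 + (13/5)s - 3
L_2(s) = (s - 3/2)(s - 4) / [7/2] = (2/7)s^2 - (11/7)s + 12/7
f(s) = 8·L_0 + (-9)·L_1 + (-3)·L_2
  8·L_0(s) = (32/35)s^2 - (288/35)s + 128/7
  (-9)·L_1(s) = (18/5)s^2 - (117/5)s + 27
  (-3)·L_2(s) = -(6/7)s^2 + (33/7)s - 36/7
Adding term by term: (128/35)s^2 - (942/35)s + 281/7

f(s) = (128/35)s^2 - (942/35)s + 281/7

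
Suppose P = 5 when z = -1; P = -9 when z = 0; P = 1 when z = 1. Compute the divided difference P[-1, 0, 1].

12

P[-1,0] = (-9 - 5) / (0 - (-1)) = -14
P[0,1] = (1 - (-9)) / (1 - 0) = 10
P[-1,0,1] = (10 - (-14)) / (1 - (-1)) = 12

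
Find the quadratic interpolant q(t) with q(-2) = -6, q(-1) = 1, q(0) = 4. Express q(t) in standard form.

q(t) = -2t^2 + t + 4

L_0(t) = (t + 1)t / [2] = (1/2)t^2 + (1/2)t
L_1(t) = (t + 2)t / [-1] = -t^2 - 2t
L_2(t) = (t + 2)(t + 1) / [2] = (1/2)t^2 + (3/2)t + 1
q(t) = (-6)·L_0 + 1·L_1 + 4·L_2
  (-6)·L_0(t) = -3t^2 - 3t
  1·L_1(t) = -t^2 - 2t
  4·L_2(t) = 2t^2 + 6t + 4
Adding term by term: -2t^2 + t + 4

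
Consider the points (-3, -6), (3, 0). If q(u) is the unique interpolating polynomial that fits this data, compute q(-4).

L_0(-4) = (-7)/[(-6)] = 7/6
L_1(-4) = (-1)/[(6)] = -1/6
Sum: (-6)·(7/6) + 0 = -7

-7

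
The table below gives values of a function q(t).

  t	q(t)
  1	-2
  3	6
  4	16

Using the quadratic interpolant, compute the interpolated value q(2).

0

Evaluate each Lagrange basis at t = 2:
L_0(2) = (-1)·(-2)/[(-2)·(-3)] = 1/3
L_1(2) = (1)·(-2)/[(2)·(-1)] = 1
L_2(2) = (1)·(-1)/[(3)·(1)] = -1/3
Sum: (-2)·(1/3) + 6·(1) + 16·(-1/3) = 0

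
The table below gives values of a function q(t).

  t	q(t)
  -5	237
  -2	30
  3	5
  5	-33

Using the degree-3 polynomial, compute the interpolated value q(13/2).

Evaluate each Lagrange basis at t = 13/2:
L_0(13/2) = (17/2)·(7/2)·(3/2)/[(-3)·(-8)·(-10)] = -119/640
L_1(13/2) = (23/2)·(7/2)·(3/2)/[(3)·(-5)·(-7)] = 23/40
L_2(13/2) = (23/2)·(17/2)·(3/2)/[(8)·(5)·(-2)] = -1173/640
L_3(13/2) = (23/2)·(17/2)·(7/2)/[(10)·(7)·(2)] = 391/160
Sum: 237·(-119/640) + 30·(23/40) + 5·(-1173/640) + (-33)·(391/160) = -933/8

-933/8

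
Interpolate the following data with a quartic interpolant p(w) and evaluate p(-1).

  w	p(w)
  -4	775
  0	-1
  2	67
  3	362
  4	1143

-2

Evaluate each Lagrange basis at w = -1:
L_0(-1) = (-1)·(-3)·(-4)·(-5)/[(-4)·(-6)·(-7)·(-8)] = 5/112
L_1(-1) = (3)·(-3)·(-4)·(-5)/[(4)·(-2)·(-3)·(-4)] = 15/8
L_2(-1) = (3)·(-1)·(-4)·(-5)/[(6)·(2)·(-1)·(-2)] = -5/2
L_3(-1) = (3)·(-1)·(-3)·(-5)/[(7)·(3)·(1)·(-1)] = 15/7
L_4(-1) = (3)·(-1)·(-3)·(-4)/[(8)·(4)·(2)·(1)] = -9/16
Sum: 775·(5/112) + (-1)·(15/8) + 67·(-5/2) + 362·(15/7) + 1143·(-9/16) = -2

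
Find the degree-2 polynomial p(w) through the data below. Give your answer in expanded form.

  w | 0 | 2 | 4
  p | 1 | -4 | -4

p(w) = (5/8)w^2 - (15/4)w + 1

Build the Lagrange basis polynomials:
L_0(w) = (w - 2)(w - 4) / [8] = (1/8)w^2 - (3/4)w + 1
L_1(w) = w(w - 4) / [-4] = -(1/4)w^2 + w
L_2(w) = w(w - 2) / [8] = (1/8)w^2 - (1/4)w
p(w) = 1·L_0 + (-4)·L_1 + (-4)·L_2
  1·L_0(w) = (1/8)w^2 - (3/4)w + 1
  (-4)·L_1(w) = w^2 - 4w
  (-4)·L_2(w) = -(1/2)w^2 + w
Adding term by term: (5/8)w^2 - (15/4)w + 1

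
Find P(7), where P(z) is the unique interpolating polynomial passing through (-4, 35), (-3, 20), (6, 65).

Evaluate each Lagrange basis at z = 7:
L_0(7) = (10)·(1)/[(-1)·(-10)] = 1
L_1(7) = (11)·(1)/[(1)·(-9)] = -11/9
L_2(7) = (11)·(10)/[(10)·(9)] = 11/9
Sum: 35·(1) + 20·(-11/9) + 65·(11/9) = 90

90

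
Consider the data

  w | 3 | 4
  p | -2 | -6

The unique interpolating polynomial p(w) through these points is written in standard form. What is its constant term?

L_0(w) = (w - 4) / [-1] = -w + 4
L_1(w) = (w - 3) / [1] = w - 3
p(w) = (-2)·L_0 + (-6)·L_1
Only the constant term is needed; take it from each L_i and combine:
(-2)·(4) + (-6)·(-3) = 10

10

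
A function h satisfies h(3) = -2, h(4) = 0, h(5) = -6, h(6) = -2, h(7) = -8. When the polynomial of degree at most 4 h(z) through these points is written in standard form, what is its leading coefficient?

The leading coefficient equals the top divided difference h[3,4,5,6,7].
h[3,4] = (0 - (-2)) / (4 - 3) = 2
h[4,5] = (-6 - 0) / (5 - 4) = -6
h[5,6] = (-2 - (-6)) / (6 - 5) = 4
h[6,7] = (-8 - (-2)) / (7 - 6) = -6
h[3,4,5] = (-6 - 2) / (5 - 3) = -4
h[4,5,6] = (4 - (-6)) / (6 - 4) = 5
h[5,6,7] = (-6 - 4) / (7 - 5) = -5
h[3,4,5,6] = (5 - (-4)) / (6 - 3) = 3
h[4,5,6,7] = (-5 - 5) / (7 - 4) = -10/3
h[3,4,5,6,7] = (-10/3 - 3) / (7 - 3) = -19/12

-19/12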